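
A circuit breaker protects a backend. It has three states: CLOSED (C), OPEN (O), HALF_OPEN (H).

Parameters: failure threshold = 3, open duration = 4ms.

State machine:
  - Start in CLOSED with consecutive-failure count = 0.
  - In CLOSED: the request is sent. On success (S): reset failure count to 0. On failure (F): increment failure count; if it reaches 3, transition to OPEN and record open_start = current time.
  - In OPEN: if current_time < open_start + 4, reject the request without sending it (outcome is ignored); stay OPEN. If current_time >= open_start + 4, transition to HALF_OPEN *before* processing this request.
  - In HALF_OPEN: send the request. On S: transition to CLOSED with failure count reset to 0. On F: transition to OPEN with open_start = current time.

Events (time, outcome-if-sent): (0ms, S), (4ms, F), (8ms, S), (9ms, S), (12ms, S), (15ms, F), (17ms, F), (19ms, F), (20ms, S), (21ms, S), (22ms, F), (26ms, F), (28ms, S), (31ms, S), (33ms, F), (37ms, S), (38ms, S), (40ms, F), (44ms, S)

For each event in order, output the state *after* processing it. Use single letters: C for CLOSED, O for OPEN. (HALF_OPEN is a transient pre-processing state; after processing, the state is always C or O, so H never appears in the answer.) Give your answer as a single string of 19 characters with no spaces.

State after each event:
  event#1 t=0ms outcome=S: state=CLOSED
  event#2 t=4ms outcome=F: state=CLOSED
  event#3 t=8ms outcome=S: state=CLOSED
  event#4 t=9ms outcome=S: state=CLOSED
  event#5 t=12ms outcome=S: state=CLOSED
  event#6 t=15ms outcome=F: state=CLOSED
  event#7 t=17ms outcome=F: state=CLOSED
  event#8 t=19ms outcome=F: state=OPEN
  event#9 t=20ms outcome=S: state=OPEN
  event#10 t=21ms outcome=S: state=OPEN
  event#11 t=22ms outcome=F: state=OPEN
  event#12 t=26ms outcome=F: state=OPEN
  event#13 t=28ms outcome=S: state=OPEN
  event#14 t=31ms outcome=S: state=CLOSED
  event#15 t=33ms outcome=F: state=CLOSED
  event#16 t=37ms outcome=S: state=CLOSED
  event#17 t=38ms outcome=S: state=CLOSED
  event#18 t=40ms outcome=F: state=CLOSED
  event#19 t=44ms outcome=S: state=CLOSED

Answer: CCCCCCCOOOOOOCCCCCC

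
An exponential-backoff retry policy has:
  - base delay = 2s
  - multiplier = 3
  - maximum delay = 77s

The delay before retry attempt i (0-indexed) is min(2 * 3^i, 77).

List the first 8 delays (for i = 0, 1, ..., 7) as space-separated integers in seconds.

Answer: 2 6 18 54 77 77 77 77

Derivation:
Computing each delay:
  i=0: min(2*3^0, 77) = 2
  i=1: min(2*3^1, 77) = 6
  i=2: min(2*3^2, 77) = 18
  i=3: min(2*3^3, 77) = 54
  i=4: min(2*3^4, 77) = 77
  i=5: min(2*3^5, 77) = 77
  i=6: min(2*3^6, 77) = 77
  i=7: min(2*3^7, 77) = 77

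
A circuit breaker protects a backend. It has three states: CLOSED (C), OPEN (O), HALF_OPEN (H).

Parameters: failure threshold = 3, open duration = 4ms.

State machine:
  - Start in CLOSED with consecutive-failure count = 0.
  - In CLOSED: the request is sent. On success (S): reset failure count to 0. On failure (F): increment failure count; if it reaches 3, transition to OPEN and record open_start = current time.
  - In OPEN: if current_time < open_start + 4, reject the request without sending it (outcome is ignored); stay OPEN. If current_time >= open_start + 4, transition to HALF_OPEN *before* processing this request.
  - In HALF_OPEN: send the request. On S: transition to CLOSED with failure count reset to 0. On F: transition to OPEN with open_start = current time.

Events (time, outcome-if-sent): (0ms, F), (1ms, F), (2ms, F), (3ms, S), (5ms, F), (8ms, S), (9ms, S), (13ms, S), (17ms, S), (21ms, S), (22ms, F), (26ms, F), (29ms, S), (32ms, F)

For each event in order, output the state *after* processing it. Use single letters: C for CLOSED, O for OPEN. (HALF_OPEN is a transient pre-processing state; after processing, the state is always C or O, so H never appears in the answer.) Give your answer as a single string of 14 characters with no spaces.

State after each event:
  event#1 t=0ms outcome=F: state=CLOSED
  event#2 t=1ms outcome=F: state=CLOSED
  event#3 t=2ms outcome=F: state=OPEN
  event#4 t=3ms outcome=S: state=OPEN
  event#5 t=5ms outcome=F: state=OPEN
  event#6 t=8ms outcome=S: state=CLOSED
  event#7 t=9ms outcome=S: state=CLOSED
  event#8 t=13ms outcome=S: state=CLOSED
  event#9 t=17ms outcome=S: state=CLOSED
  event#10 t=21ms outcome=S: state=CLOSED
  event#11 t=22ms outcome=F: state=CLOSED
  event#12 t=26ms outcome=F: state=CLOSED
  event#13 t=29ms outcome=S: state=CLOSED
  event#14 t=32ms outcome=F: state=CLOSED

Answer: CCOOOCCCCCCCCC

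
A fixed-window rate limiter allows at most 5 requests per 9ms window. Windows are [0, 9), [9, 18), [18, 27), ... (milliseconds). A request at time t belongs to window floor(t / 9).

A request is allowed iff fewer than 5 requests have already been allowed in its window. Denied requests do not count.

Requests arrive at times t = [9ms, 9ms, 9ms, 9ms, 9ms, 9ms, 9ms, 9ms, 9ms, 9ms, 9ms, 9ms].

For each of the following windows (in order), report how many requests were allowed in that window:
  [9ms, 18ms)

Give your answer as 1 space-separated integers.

Answer: 5

Derivation:
Processing requests:
  req#1 t=9ms (window 1): ALLOW
  req#2 t=9ms (window 1): ALLOW
  req#3 t=9ms (window 1): ALLOW
  req#4 t=9ms (window 1): ALLOW
  req#5 t=9ms (window 1): ALLOW
  req#6 t=9ms (window 1): DENY
  req#7 t=9ms (window 1): DENY
  req#8 t=9ms (window 1): DENY
  req#9 t=9ms (window 1): DENY
  req#10 t=9ms (window 1): DENY
  req#11 t=9ms (window 1): DENY
  req#12 t=9ms (window 1): DENY

Allowed counts by window: 5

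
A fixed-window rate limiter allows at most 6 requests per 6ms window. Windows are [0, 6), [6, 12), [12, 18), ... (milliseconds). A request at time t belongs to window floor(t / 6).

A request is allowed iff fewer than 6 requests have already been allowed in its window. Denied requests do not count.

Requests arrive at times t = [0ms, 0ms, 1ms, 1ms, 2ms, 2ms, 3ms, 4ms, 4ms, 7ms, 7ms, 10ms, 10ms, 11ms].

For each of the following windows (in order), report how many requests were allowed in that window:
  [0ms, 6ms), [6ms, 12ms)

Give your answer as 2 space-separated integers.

Processing requests:
  req#1 t=0ms (window 0): ALLOW
  req#2 t=0ms (window 0): ALLOW
  req#3 t=1ms (window 0): ALLOW
  req#4 t=1ms (window 0): ALLOW
  req#5 t=2ms (window 0): ALLOW
  req#6 t=2ms (window 0): ALLOW
  req#7 t=3ms (window 0): DENY
  req#8 t=4ms (window 0): DENY
  req#9 t=4ms (window 0): DENY
  req#10 t=7ms (window 1): ALLOW
  req#11 t=7ms (window 1): ALLOW
  req#12 t=10ms (window 1): ALLOW
  req#13 t=10ms (window 1): ALLOW
  req#14 t=11ms (window 1): ALLOW

Allowed counts by window: 6 5

Answer: 6 5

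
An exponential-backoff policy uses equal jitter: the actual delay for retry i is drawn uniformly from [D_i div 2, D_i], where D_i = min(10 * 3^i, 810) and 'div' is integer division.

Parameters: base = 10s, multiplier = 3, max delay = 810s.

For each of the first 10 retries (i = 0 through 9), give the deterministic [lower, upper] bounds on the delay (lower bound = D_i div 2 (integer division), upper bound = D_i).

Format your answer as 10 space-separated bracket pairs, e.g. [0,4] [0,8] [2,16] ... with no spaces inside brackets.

Answer: [5,10] [15,30] [45,90] [135,270] [405,810] [405,810] [405,810] [405,810] [405,810] [405,810]

Derivation:
Computing bounds per retry:
  i=0: D_i=min(10*3^0,810)=10, bounds=[5,10]
  i=1: D_i=min(10*3^1,810)=30, bounds=[15,30]
  i=2: D_i=min(10*3^2,810)=90, bounds=[45,90]
  i=3: D_i=min(10*3^3,810)=270, bounds=[135,270]
  i=4: D_i=min(10*3^4,810)=810, bounds=[405,810]
  i=5: D_i=min(10*3^5,810)=810, bounds=[405,810]
  i=6: D_i=min(10*3^6,810)=810, bounds=[405,810]
  i=7: D_i=min(10*3^7,810)=810, bounds=[405,810]
  i=8: D_i=min(10*3^8,810)=810, bounds=[405,810]
  i=9: D_i=min(10*3^9,810)=810, bounds=[405,810]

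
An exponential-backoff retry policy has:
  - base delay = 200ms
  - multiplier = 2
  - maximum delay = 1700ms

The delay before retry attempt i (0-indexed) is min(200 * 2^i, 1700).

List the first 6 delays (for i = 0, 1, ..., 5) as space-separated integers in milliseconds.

Answer: 200 400 800 1600 1700 1700

Derivation:
Computing each delay:
  i=0: min(200*2^0, 1700) = 200
  i=1: min(200*2^1, 1700) = 400
  i=2: min(200*2^2, 1700) = 800
  i=3: min(200*2^3, 1700) = 1600
  i=4: min(200*2^4, 1700) = 1700
  i=5: min(200*2^5, 1700) = 1700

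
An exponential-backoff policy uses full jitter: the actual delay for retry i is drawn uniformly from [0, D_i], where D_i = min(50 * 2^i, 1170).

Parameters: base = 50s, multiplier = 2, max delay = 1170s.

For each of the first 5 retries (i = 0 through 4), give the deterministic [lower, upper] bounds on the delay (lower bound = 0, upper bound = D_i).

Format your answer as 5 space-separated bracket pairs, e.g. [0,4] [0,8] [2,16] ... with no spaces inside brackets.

Answer: [0,50] [0,100] [0,200] [0,400] [0,800]

Derivation:
Computing bounds per retry:
  i=0: D_i=min(50*2^0,1170)=50, bounds=[0,50]
  i=1: D_i=min(50*2^1,1170)=100, bounds=[0,100]
  i=2: D_i=min(50*2^2,1170)=200, bounds=[0,200]
  i=3: D_i=min(50*2^3,1170)=400, bounds=[0,400]
  i=4: D_i=min(50*2^4,1170)=800, bounds=[0,800]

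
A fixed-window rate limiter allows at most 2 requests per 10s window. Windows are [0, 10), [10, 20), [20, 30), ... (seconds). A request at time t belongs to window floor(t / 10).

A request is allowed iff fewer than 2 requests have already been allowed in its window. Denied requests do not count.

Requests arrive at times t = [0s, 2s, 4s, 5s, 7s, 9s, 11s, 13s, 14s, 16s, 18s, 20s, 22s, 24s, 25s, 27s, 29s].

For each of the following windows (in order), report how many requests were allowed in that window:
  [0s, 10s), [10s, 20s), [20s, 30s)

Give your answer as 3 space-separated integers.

Answer: 2 2 2

Derivation:
Processing requests:
  req#1 t=0s (window 0): ALLOW
  req#2 t=2s (window 0): ALLOW
  req#3 t=4s (window 0): DENY
  req#4 t=5s (window 0): DENY
  req#5 t=7s (window 0): DENY
  req#6 t=9s (window 0): DENY
  req#7 t=11s (window 1): ALLOW
  req#8 t=13s (window 1): ALLOW
  req#9 t=14s (window 1): DENY
  req#10 t=16s (window 1): DENY
  req#11 t=18s (window 1): DENY
  req#12 t=20s (window 2): ALLOW
  req#13 t=22s (window 2): ALLOW
  req#14 t=24s (window 2): DENY
  req#15 t=25s (window 2): DENY
  req#16 t=27s (window 2): DENY
  req#17 t=29s (window 2): DENY

Allowed counts by window: 2 2 2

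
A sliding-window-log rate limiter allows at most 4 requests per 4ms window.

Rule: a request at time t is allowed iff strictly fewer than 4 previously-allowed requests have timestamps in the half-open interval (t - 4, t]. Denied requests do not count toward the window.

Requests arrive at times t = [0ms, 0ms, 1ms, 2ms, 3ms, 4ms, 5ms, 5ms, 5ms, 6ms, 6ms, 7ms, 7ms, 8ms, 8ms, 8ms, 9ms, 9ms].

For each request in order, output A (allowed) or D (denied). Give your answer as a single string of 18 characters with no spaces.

Answer: AAAADAAADADDDADDAA

Derivation:
Tracking allowed requests in the window:
  req#1 t=0ms: ALLOW
  req#2 t=0ms: ALLOW
  req#3 t=1ms: ALLOW
  req#4 t=2ms: ALLOW
  req#5 t=3ms: DENY
  req#6 t=4ms: ALLOW
  req#7 t=5ms: ALLOW
  req#8 t=5ms: ALLOW
  req#9 t=5ms: DENY
  req#10 t=6ms: ALLOW
  req#11 t=6ms: DENY
  req#12 t=7ms: DENY
  req#13 t=7ms: DENY
  req#14 t=8ms: ALLOW
  req#15 t=8ms: DENY
  req#16 t=8ms: DENY
  req#17 t=9ms: ALLOW
  req#18 t=9ms: ALLOW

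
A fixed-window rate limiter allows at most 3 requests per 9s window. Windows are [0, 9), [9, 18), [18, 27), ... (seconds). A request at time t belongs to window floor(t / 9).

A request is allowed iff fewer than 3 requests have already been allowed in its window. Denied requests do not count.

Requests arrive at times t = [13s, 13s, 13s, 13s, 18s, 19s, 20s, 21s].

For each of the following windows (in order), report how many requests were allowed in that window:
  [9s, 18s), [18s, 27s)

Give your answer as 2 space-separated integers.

Processing requests:
  req#1 t=13s (window 1): ALLOW
  req#2 t=13s (window 1): ALLOW
  req#3 t=13s (window 1): ALLOW
  req#4 t=13s (window 1): DENY
  req#5 t=18s (window 2): ALLOW
  req#6 t=19s (window 2): ALLOW
  req#7 t=20s (window 2): ALLOW
  req#8 t=21s (window 2): DENY

Allowed counts by window: 3 3

Answer: 3 3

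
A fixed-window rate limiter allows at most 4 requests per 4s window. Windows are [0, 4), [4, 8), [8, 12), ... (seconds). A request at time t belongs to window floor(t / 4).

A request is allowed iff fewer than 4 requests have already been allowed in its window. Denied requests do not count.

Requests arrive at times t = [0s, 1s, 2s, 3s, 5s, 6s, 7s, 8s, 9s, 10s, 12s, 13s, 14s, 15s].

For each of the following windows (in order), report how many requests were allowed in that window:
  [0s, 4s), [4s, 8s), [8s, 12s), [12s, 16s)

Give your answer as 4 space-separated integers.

Processing requests:
  req#1 t=0s (window 0): ALLOW
  req#2 t=1s (window 0): ALLOW
  req#3 t=2s (window 0): ALLOW
  req#4 t=3s (window 0): ALLOW
  req#5 t=5s (window 1): ALLOW
  req#6 t=6s (window 1): ALLOW
  req#7 t=7s (window 1): ALLOW
  req#8 t=8s (window 2): ALLOW
  req#9 t=9s (window 2): ALLOW
  req#10 t=10s (window 2): ALLOW
  req#11 t=12s (window 3): ALLOW
  req#12 t=13s (window 3): ALLOW
  req#13 t=14s (window 3): ALLOW
  req#14 t=15s (window 3): ALLOW

Allowed counts by window: 4 3 3 4

Answer: 4 3 3 4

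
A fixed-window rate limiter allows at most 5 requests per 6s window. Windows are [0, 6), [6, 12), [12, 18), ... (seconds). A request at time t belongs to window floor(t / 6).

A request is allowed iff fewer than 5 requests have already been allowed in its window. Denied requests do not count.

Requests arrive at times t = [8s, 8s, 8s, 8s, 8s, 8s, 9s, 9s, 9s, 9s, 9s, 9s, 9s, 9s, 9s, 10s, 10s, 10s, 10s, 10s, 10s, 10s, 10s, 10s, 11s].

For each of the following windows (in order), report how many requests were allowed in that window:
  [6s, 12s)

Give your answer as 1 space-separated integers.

Processing requests:
  req#1 t=8s (window 1): ALLOW
  req#2 t=8s (window 1): ALLOW
  req#3 t=8s (window 1): ALLOW
  req#4 t=8s (window 1): ALLOW
  req#5 t=8s (window 1): ALLOW
  req#6 t=8s (window 1): DENY
  req#7 t=9s (window 1): DENY
  req#8 t=9s (window 1): DENY
  req#9 t=9s (window 1): DENY
  req#10 t=9s (window 1): DENY
  req#11 t=9s (window 1): DENY
  req#12 t=9s (window 1): DENY
  req#13 t=9s (window 1): DENY
  req#14 t=9s (window 1): DENY
  req#15 t=9s (window 1): DENY
  req#16 t=10s (window 1): DENY
  req#17 t=10s (window 1): DENY
  req#18 t=10s (window 1): DENY
  req#19 t=10s (window 1): DENY
  req#20 t=10s (window 1): DENY
  req#21 t=10s (window 1): DENY
  req#22 t=10s (window 1): DENY
  req#23 t=10s (window 1): DENY
  req#24 t=10s (window 1): DENY
  req#25 t=11s (window 1): DENY

Allowed counts by window: 5

Answer: 5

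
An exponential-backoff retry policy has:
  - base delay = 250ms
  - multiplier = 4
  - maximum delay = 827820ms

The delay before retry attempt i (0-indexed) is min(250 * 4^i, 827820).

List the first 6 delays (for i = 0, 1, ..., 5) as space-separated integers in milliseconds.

Answer: 250 1000 4000 16000 64000 256000

Derivation:
Computing each delay:
  i=0: min(250*4^0, 827820) = 250
  i=1: min(250*4^1, 827820) = 1000
  i=2: min(250*4^2, 827820) = 4000
  i=3: min(250*4^3, 827820) = 16000
  i=4: min(250*4^4, 827820) = 64000
  i=5: min(250*4^5, 827820) = 256000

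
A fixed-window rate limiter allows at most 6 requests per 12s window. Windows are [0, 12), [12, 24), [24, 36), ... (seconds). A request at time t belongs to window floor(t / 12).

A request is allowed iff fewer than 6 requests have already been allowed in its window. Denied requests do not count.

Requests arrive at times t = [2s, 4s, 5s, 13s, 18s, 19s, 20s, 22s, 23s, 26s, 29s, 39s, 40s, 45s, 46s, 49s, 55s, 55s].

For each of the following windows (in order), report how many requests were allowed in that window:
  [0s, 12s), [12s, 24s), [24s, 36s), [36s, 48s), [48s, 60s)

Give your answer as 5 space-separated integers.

Answer: 3 6 2 4 3

Derivation:
Processing requests:
  req#1 t=2s (window 0): ALLOW
  req#2 t=4s (window 0): ALLOW
  req#3 t=5s (window 0): ALLOW
  req#4 t=13s (window 1): ALLOW
  req#5 t=18s (window 1): ALLOW
  req#6 t=19s (window 1): ALLOW
  req#7 t=20s (window 1): ALLOW
  req#8 t=22s (window 1): ALLOW
  req#9 t=23s (window 1): ALLOW
  req#10 t=26s (window 2): ALLOW
  req#11 t=29s (window 2): ALLOW
  req#12 t=39s (window 3): ALLOW
  req#13 t=40s (window 3): ALLOW
  req#14 t=45s (window 3): ALLOW
  req#15 t=46s (window 3): ALLOW
  req#16 t=49s (window 4): ALLOW
  req#17 t=55s (window 4): ALLOW
  req#18 t=55s (window 4): ALLOW

Allowed counts by window: 3 6 2 4 3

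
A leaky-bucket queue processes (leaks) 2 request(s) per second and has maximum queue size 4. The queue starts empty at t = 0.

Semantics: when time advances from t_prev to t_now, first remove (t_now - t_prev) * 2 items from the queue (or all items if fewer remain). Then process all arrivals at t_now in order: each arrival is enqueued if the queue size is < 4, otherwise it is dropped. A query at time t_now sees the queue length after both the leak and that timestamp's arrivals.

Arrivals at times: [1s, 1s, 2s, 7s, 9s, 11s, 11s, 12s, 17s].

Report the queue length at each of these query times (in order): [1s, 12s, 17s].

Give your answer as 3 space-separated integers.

Answer: 2 1 1

Derivation:
Queue lengths at query times:
  query t=1s: backlog = 2
  query t=12s: backlog = 1
  query t=17s: backlog = 1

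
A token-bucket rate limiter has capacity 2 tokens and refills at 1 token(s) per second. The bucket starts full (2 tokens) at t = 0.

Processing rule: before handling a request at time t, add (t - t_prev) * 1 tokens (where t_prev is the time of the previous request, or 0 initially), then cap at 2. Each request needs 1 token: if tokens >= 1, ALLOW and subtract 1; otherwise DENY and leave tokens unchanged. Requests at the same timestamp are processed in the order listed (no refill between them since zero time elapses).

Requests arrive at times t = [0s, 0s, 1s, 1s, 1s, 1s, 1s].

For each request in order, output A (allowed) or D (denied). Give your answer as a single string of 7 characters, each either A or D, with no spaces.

Simulating step by step:
  req#1 t=0s: ALLOW
  req#2 t=0s: ALLOW
  req#3 t=1s: ALLOW
  req#4 t=1s: DENY
  req#5 t=1s: DENY
  req#6 t=1s: DENY
  req#7 t=1s: DENY

Answer: AAADDDD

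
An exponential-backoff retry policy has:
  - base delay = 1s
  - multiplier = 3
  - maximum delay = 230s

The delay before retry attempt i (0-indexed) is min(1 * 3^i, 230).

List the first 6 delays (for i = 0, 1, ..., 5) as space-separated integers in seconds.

Answer: 1 3 9 27 81 230

Derivation:
Computing each delay:
  i=0: min(1*3^0, 230) = 1
  i=1: min(1*3^1, 230) = 3
  i=2: min(1*3^2, 230) = 9
  i=3: min(1*3^3, 230) = 27
  i=4: min(1*3^4, 230) = 81
  i=5: min(1*3^5, 230) = 230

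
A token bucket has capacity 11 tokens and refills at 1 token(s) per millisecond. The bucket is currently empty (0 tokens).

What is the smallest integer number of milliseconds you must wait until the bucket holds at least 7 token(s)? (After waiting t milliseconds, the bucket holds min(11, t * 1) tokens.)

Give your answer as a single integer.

Need t * 1 >= 7, so t >= 7/1.
Smallest integer t = ceil(7/1) = 7.

Answer: 7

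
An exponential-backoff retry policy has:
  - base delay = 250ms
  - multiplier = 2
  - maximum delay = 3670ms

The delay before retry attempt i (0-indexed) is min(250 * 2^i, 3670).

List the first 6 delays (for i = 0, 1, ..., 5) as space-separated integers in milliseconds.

Answer: 250 500 1000 2000 3670 3670

Derivation:
Computing each delay:
  i=0: min(250*2^0, 3670) = 250
  i=1: min(250*2^1, 3670) = 500
  i=2: min(250*2^2, 3670) = 1000
  i=3: min(250*2^3, 3670) = 2000
  i=4: min(250*2^4, 3670) = 3670
  i=5: min(250*2^5, 3670) = 3670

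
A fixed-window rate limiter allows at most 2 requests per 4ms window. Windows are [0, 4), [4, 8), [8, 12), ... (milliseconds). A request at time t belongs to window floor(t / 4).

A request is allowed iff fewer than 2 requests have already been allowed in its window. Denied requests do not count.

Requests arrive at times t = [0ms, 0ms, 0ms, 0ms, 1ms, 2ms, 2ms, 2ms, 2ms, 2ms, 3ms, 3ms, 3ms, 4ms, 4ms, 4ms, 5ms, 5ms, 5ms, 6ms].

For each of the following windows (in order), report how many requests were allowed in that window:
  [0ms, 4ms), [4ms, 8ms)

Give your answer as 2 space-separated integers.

Answer: 2 2

Derivation:
Processing requests:
  req#1 t=0ms (window 0): ALLOW
  req#2 t=0ms (window 0): ALLOW
  req#3 t=0ms (window 0): DENY
  req#4 t=0ms (window 0): DENY
  req#5 t=1ms (window 0): DENY
  req#6 t=2ms (window 0): DENY
  req#7 t=2ms (window 0): DENY
  req#8 t=2ms (window 0): DENY
  req#9 t=2ms (window 0): DENY
  req#10 t=2ms (window 0): DENY
  req#11 t=3ms (window 0): DENY
  req#12 t=3ms (window 0): DENY
  req#13 t=3ms (window 0): DENY
  req#14 t=4ms (window 1): ALLOW
  req#15 t=4ms (window 1): ALLOW
  req#16 t=4ms (window 1): DENY
  req#17 t=5ms (window 1): DENY
  req#18 t=5ms (window 1): DENY
  req#19 t=5ms (window 1): DENY
  req#20 t=6ms (window 1): DENY

Allowed counts by window: 2 2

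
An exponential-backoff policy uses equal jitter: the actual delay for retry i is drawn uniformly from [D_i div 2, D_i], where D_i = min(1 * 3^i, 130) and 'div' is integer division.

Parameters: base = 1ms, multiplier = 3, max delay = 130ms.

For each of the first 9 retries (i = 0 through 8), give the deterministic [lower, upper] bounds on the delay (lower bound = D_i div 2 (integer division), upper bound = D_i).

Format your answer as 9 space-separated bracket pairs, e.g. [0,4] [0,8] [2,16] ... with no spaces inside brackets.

Computing bounds per retry:
  i=0: D_i=min(1*3^0,130)=1, bounds=[0,1]
  i=1: D_i=min(1*3^1,130)=3, bounds=[1,3]
  i=2: D_i=min(1*3^2,130)=9, bounds=[4,9]
  i=3: D_i=min(1*3^3,130)=27, bounds=[13,27]
  i=4: D_i=min(1*3^4,130)=81, bounds=[40,81]
  i=5: D_i=min(1*3^5,130)=130, bounds=[65,130]
  i=6: D_i=min(1*3^6,130)=130, bounds=[65,130]
  i=7: D_i=min(1*3^7,130)=130, bounds=[65,130]
  i=8: D_i=min(1*3^8,130)=130, bounds=[65,130]

Answer: [0,1] [1,3] [4,9] [13,27] [40,81] [65,130] [65,130] [65,130] [65,130]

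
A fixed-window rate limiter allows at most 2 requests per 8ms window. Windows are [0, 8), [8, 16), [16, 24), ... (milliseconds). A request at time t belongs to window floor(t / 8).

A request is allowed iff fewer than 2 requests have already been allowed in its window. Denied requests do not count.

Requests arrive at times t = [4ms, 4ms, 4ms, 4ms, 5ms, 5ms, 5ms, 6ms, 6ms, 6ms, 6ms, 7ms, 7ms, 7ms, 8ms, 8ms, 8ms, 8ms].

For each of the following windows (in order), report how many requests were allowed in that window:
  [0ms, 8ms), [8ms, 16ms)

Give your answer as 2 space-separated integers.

Answer: 2 2

Derivation:
Processing requests:
  req#1 t=4ms (window 0): ALLOW
  req#2 t=4ms (window 0): ALLOW
  req#3 t=4ms (window 0): DENY
  req#4 t=4ms (window 0): DENY
  req#5 t=5ms (window 0): DENY
  req#6 t=5ms (window 0): DENY
  req#7 t=5ms (window 0): DENY
  req#8 t=6ms (window 0): DENY
  req#9 t=6ms (window 0): DENY
  req#10 t=6ms (window 0): DENY
  req#11 t=6ms (window 0): DENY
  req#12 t=7ms (window 0): DENY
  req#13 t=7ms (window 0): DENY
  req#14 t=7ms (window 0): DENY
  req#15 t=8ms (window 1): ALLOW
  req#16 t=8ms (window 1): ALLOW
  req#17 t=8ms (window 1): DENY
  req#18 t=8ms (window 1): DENY

Allowed counts by window: 2 2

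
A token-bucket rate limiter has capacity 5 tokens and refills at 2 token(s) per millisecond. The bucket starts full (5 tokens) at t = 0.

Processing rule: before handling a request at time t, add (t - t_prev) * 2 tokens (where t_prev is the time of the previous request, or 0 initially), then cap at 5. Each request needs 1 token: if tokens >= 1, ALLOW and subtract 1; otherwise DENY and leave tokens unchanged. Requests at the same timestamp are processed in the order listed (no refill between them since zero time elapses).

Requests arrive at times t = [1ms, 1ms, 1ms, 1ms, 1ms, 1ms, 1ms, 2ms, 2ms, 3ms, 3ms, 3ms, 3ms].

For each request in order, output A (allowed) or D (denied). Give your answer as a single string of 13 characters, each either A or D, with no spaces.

Answer: AAAAADDAAAADD

Derivation:
Simulating step by step:
  req#1 t=1ms: ALLOW
  req#2 t=1ms: ALLOW
  req#3 t=1ms: ALLOW
  req#4 t=1ms: ALLOW
  req#5 t=1ms: ALLOW
  req#6 t=1ms: DENY
  req#7 t=1ms: DENY
  req#8 t=2ms: ALLOW
  req#9 t=2ms: ALLOW
  req#10 t=3ms: ALLOW
  req#11 t=3ms: ALLOW
  req#12 t=3ms: DENY
  req#13 t=3ms: DENY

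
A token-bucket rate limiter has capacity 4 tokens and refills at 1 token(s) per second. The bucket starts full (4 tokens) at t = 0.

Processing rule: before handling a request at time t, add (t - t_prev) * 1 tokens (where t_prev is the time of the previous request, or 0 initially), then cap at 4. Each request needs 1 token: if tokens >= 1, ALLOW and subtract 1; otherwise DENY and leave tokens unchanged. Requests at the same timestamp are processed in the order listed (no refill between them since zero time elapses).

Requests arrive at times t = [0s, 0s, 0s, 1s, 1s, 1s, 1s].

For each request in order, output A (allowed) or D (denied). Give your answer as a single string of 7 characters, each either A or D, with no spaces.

Simulating step by step:
  req#1 t=0s: ALLOW
  req#2 t=0s: ALLOW
  req#3 t=0s: ALLOW
  req#4 t=1s: ALLOW
  req#5 t=1s: ALLOW
  req#6 t=1s: DENY
  req#7 t=1s: DENY

Answer: AAAAADD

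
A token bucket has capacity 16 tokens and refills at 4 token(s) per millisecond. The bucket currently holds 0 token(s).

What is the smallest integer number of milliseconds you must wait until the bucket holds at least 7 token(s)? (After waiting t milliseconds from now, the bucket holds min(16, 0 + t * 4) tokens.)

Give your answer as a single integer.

Need 0 + t * 4 >= 7, so t >= 7/4.
Smallest integer t = ceil(7/4) = 2.

Answer: 2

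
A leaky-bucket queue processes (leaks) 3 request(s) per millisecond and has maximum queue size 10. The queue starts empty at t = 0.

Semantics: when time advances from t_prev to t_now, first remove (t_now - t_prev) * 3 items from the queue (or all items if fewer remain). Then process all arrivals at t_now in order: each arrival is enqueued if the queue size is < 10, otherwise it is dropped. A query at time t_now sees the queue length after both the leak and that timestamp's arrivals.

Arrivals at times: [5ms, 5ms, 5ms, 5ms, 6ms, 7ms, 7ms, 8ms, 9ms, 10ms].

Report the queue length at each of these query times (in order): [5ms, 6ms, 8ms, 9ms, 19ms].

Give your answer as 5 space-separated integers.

Answer: 4 2 1 1 0

Derivation:
Queue lengths at query times:
  query t=5ms: backlog = 4
  query t=6ms: backlog = 2
  query t=8ms: backlog = 1
  query t=9ms: backlog = 1
  query t=19ms: backlog = 0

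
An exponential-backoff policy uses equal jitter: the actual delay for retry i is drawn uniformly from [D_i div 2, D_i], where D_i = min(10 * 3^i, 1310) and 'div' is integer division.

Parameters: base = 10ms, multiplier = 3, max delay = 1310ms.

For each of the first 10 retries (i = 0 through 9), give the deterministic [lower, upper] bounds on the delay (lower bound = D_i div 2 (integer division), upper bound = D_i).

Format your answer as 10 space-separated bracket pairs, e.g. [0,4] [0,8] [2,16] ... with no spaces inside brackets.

Answer: [5,10] [15,30] [45,90] [135,270] [405,810] [655,1310] [655,1310] [655,1310] [655,1310] [655,1310]

Derivation:
Computing bounds per retry:
  i=0: D_i=min(10*3^0,1310)=10, bounds=[5,10]
  i=1: D_i=min(10*3^1,1310)=30, bounds=[15,30]
  i=2: D_i=min(10*3^2,1310)=90, bounds=[45,90]
  i=3: D_i=min(10*3^3,1310)=270, bounds=[135,270]
  i=4: D_i=min(10*3^4,1310)=810, bounds=[405,810]
  i=5: D_i=min(10*3^5,1310)=1310, bounds=[655,1310]
  i=6: D_i=min(10*3^6,1310)=1310, bounds=[655,1310]
  i=7: D_i=min(10*3^7,1310)=1310, bounds=[655,1310]
  i=8: D_i=min(10*3^8,1310)=1310, bounds=[655,1310]
  i=9: D_i=min(10*3^9,1310)=1310, bounds=[655,1310]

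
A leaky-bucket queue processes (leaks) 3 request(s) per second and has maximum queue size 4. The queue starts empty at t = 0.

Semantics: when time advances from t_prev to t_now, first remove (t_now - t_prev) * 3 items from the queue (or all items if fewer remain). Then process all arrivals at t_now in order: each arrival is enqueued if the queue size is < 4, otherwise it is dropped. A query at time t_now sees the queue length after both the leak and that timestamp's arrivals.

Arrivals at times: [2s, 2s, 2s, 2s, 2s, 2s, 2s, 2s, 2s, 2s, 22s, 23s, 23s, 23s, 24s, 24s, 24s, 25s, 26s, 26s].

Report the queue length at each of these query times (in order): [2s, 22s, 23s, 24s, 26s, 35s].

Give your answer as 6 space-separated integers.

Answer: 4 1 3 3 2 0

Derivation:
Queue lengths at query times:
  query t=2s: backlog = 4
  query t=22s: backlog = 1
  query t=23s: backlog = 3
  query t=24s: backlog = 3
  query t=26s: backlog = 2
  query t=35s: backlog = 0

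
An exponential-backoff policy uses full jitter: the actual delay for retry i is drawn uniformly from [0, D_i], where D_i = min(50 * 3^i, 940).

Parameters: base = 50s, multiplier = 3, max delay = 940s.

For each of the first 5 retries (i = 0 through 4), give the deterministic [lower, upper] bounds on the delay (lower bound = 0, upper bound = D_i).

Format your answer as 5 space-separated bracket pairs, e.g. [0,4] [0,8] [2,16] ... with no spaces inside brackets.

Computing bounds per retry:
  i=0: D_i=min(50*3^0,940)=50, bounds=[0,50]
  i=1: D_i=min(50*3^1,940)=150, bounds=[0,150]
  i=2: D_i=min(50*3^2,940)=450, bounds=[0,450]
  i=3: D_i=min(50*3^3,940)=940, bounds=[0,940]
  i=4: D_i=min(50*3^4,940)=940, bounds=[0,940]

Answer: [0,50] [0,150] [0,450] [0,940] [0,940]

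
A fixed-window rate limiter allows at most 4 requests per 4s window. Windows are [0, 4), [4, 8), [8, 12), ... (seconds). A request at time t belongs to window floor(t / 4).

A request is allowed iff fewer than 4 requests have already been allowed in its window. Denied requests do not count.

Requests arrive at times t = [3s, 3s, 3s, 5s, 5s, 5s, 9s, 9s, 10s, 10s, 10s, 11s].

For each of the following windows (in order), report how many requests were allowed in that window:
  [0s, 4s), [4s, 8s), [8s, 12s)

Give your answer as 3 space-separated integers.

Processing requests:
  req#1 t=3s (window 0): ALLOW
  req#2 t=3s (window 0): ALLOW
  req#3 t=3s (window 0): ALLOW
  req#4 t=5s (window 1): ALLOW
  req#5 t=5s (window 1): ALLOW
  req#6 t=5s (window 1): ALLOW
  req#7 t=9s (window 2): ALLOW
  req#8 t=9s (window 2): ALLOW
  req#9 t=10s (window 2): ALLOW
  req#10 t=10s (window 2): ALLOW
  req#11 t=10s (window 2): DENY
  req#12 t=11s (window 2): DENY

Allowed counts by window: 3 3 4

Answer: 3 3 4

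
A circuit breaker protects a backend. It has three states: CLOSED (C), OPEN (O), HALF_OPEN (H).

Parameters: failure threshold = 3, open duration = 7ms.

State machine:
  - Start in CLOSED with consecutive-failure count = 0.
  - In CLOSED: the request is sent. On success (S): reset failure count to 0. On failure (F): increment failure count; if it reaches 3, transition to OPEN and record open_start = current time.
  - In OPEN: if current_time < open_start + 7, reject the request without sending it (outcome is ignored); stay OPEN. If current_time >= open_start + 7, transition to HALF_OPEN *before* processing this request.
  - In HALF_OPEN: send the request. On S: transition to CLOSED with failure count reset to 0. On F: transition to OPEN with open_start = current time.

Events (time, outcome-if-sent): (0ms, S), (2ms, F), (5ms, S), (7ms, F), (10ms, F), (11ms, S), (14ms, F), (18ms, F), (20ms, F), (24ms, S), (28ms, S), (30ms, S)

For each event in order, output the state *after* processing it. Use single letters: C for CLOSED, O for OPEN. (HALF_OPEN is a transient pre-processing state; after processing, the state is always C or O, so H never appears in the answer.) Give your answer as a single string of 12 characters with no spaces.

State after each event:
  event#1 t=0ms outcome=S: state=CLOSED
  event#2 t=2ms outcome=F: state=CLOSED
  event#3 t=5ms outcome=S: state=CLOSED
  event#4 t=7ms outcome=F: state=CLOSED
  event#5 t=10ms outcome=F: state=CLOSED
  event#6 t=11ms outcome=S: state=CLOSED
  event#7 t=14ms outcome=F: state=CLOSED
  event#8 t=18ms outcome=F: state=CLOSED
  event#9 t=20ms outcome=F: state=OPEN
  event#10 t=24ms outcome=S: state=OPEN
  event#11 t=28ms outcome=S: state=CLOSED
  event#12 t=30ms outcome=S: state=CLOSED

Answer: CCCCCCCCOOCC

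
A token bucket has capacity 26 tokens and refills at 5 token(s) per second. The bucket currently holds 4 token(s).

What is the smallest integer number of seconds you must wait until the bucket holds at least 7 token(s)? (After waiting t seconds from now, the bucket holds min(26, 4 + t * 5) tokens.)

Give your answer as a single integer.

Need 4 + t * 5 >= 7, so t >= 3/5.
Smallest integer t = ceil(3/5) = 1.

Answer: 1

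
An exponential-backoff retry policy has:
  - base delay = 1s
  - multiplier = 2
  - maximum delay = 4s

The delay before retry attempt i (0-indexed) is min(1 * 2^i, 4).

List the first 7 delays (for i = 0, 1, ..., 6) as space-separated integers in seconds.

Answer: 1 2 4 4 4 4 4

Derivation:
Computing each delay:
  i=0: min(1*2^0, 4) = 1
  i=1: min(1*2^1, 4) = 2
  i=2: min(1*2^2, 4) = 4
  i=3: min(1*2^3, 4) = 4
  i=4: min(1*2^4, 4) = 4
  i=5: min(1*2^5, 4) = 4
  i=6: min(1*2^6, 4) = 4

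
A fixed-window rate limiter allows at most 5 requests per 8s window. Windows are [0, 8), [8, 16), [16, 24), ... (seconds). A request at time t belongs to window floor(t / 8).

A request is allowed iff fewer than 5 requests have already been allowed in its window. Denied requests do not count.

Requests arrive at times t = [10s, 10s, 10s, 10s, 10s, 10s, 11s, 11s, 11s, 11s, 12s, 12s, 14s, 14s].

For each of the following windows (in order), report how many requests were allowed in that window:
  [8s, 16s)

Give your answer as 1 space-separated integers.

Processing requests:
  req#1 t=10s (window 1): ALLOW
  req#2 t=10s (window 1): ALLOW
  req#3 t=10s (window 1): ALLOW
  req#4 t=10s (window 1): ALLOW
  req#5 t=10s (window 1): ALLOW
  req#6 t=10s (window 1): DENY
  req#7 t=11s (window 1): DENY
  req#8 t=11s (window 1): DENY
  req#9 t=11s (window 1): DENY
  req#10 t=11s (window 1): DENY
  req#11 t=12s (window 1): DENY
  req#12 t=12s (window 1): DENY
  req#13 t=14s (window 1): DENY
  req#14 t=14s (window 1): DENY

Allowed counts by window: 5

Answer: 5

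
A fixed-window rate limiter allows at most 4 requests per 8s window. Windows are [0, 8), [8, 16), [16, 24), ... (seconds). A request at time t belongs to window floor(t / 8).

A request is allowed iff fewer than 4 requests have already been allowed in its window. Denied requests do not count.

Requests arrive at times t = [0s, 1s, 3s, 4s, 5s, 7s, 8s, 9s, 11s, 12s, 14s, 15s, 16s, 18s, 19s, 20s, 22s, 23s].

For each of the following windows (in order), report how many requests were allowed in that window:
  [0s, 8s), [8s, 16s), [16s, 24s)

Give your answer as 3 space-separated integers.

Answer: 4 4 4

Derivation:
Processing requests:
  req#1 t=0s (window 0): ALLOW
  req#2 t=1s (window 0): ALLOW
  req#3 t=3s (window 0): ALLOW
  req#4 t=4s (window 0): ALLOW
  req#5 t=5s (window 0): DENY
  req#6 t=7s (window 0): DENY
  req#7 t=8s (window 1): ALLOW
  req#8 t=9s (window 1): ALLOW
  req#9 t=11s (window 1): ALLOW
  req#10 t=12s (window 1): ALLOW
  req#11 t=14s (window 1): DENY
  req#12 t=15s (window 1): DENY
  req#13 t=16s (window 2): ALLOW
  req#14 t=18s (window 2): ALLOW
  req#15 t=19s (window 2): ALLOW
  req#16 t=20s (window 2): ALLOW
  req#17 t=22s (window 2): DENY
  req#18 t=23s (window 2): DENY

Allowed counts by window: 4 4 4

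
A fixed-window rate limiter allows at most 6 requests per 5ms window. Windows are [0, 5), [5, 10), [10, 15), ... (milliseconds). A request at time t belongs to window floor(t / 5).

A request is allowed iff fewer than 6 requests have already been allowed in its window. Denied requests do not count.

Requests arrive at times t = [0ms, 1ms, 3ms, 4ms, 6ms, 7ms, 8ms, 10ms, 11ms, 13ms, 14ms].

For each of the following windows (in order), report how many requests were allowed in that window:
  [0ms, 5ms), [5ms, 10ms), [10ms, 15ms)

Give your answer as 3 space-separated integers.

Answer: 4 3 4

Derivation:
Processing requests:
  req#1 t=0ms (window 0): ALLOW
  req#2 t=1ms (window 0): ALLOW
  req#3 t=3ms (window 0): ALLOW
  req#4 t=4ms (window 0): ALLOW
  req#5 t=6ms (window 1): ALLOW
  req#6 t=7ms (window 1): ALLOW
  req#7 t=8ms (window 1): ALLOW
  req#8 t=10ms (window 2): ALLOW
  req#9 t=11ms (window 2): ALLOW
  req#10 t=13ms (window 2): ALLOW
  req#11 t=14ms (window 2): ALLOW

Allowed counts by window: 4 3 4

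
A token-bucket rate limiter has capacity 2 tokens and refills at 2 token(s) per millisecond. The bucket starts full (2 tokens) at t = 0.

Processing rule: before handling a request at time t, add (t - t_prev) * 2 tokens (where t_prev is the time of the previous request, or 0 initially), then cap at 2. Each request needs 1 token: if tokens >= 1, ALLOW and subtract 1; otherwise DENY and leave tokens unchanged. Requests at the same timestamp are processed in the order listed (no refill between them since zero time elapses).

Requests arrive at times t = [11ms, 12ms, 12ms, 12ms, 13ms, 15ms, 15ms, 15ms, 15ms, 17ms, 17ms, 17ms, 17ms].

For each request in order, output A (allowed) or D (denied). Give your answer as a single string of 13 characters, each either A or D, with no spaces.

Answer: AAADAAADDAADD

Derivation:
Simulating step by step:
  req#1 t=11ms: ALLOW
  req#2 t=12ms: ALLOW
  req#3 t=12ms: ALLOW
  req#4 t=12ms: DENY
  req#5 t=13ms: ALLOW
  req#6 t=15ms: ALLOW
  req#7 t=15ms: ALLOW
  req#8 t=15ms: DENY
  req#9 t=15ms: DENY
  req#10 t=17ms: ALLOW
  req#11 t=17ms: ALLOW
  req#12 t=17ms: DENY
  req#13 t=17ms: DENY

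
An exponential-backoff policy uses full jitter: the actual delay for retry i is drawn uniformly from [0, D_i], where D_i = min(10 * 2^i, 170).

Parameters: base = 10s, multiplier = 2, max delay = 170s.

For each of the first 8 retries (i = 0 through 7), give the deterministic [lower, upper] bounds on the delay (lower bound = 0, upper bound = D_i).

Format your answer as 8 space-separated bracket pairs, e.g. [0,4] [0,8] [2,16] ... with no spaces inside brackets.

Answer: [0,10] [0,20] [0,40] [0,80] [0,160] [0,170] [0,170] [0,170]

Derivation:
Computing bounds per retry:
  i=0: D_i=min(10*2^0,170)=10, bounds=[0,10]
  i=1: D_i=min(10*2^1,170)=20, bounds=[0,20]
  i=2: D_i=min(10*2^2,170)=40, bounds=[0,40]
  i=3: D_i=min(10*2^3,170)=80, bounds=[0,80]
  i=4: D_i=min(10*2^4,170)=160, bounds=[0,160]
  i=5: D_i=min(10*2^5,170)=170, bounds=[0,170]
  i=6: D_i=min(10*2^6,170)=170, bounds=[0,170]
  i=7: D_i=min(10*2^7,170)=170, bounds=[0,170]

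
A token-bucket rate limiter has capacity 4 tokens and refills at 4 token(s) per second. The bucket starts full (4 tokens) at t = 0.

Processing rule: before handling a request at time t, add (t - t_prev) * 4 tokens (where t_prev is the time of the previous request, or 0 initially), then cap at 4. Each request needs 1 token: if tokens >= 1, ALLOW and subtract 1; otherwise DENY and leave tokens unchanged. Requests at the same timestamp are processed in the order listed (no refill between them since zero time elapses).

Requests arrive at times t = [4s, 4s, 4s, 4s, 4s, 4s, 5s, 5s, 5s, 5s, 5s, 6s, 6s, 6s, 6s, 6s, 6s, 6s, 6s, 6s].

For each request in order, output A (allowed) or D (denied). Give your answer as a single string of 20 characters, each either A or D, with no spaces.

Simulating step by step:
  req#1 t=4s: ALLOW
  req#2 t=4s: ALLOW
  req#3 t=4s: ALLOW
  req#4 t=4s: ALLOW
  req#5 t=4s: DENY
  req#6 t=4s: DENY
  req#7 t=5s: ALLOW
  req#8 t=5s: ALLOW
  req#9 t=5s: ALLOW
  req#10 t=5s: ALLOW
  req#11 t=5s: DENY
  req#12 t=6s: ALLOW
  req#13 t=6s: ALLOW
  req#14 t=6s: ALLOW
  req#15 t=6s: ALLOW
  req#16 t=6s: DENY
  req#17 t=6s: DENY
  req#18 t=6s: DENY
  req#19 t=6s: DENY
  req#20 t=6s: DENY

Answer: AAAADDAAAADAAAADDDDD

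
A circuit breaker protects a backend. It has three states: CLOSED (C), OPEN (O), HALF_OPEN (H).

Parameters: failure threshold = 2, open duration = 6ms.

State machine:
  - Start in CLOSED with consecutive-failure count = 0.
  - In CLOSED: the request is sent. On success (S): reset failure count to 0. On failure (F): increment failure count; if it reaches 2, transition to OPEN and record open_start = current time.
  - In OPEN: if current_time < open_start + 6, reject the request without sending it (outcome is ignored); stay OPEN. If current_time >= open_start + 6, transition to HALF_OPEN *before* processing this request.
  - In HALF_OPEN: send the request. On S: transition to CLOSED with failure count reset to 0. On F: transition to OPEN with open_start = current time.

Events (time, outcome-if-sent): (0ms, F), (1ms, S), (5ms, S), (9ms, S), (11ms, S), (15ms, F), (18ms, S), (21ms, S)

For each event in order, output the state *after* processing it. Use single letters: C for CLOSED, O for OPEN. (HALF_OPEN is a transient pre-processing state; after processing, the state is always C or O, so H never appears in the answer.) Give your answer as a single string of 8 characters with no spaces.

Answer: CCCCCCCC

Derivation:
State after each event:
  event#1 t=0ms outcome=F: state=CLOSED
  event#2 t=1ms outcome=S: state=CLOSED
  event#3 t=5ms outcome=S: state=CLOSED
  event#4 t=9ms outcome=S: state=CLOSED
  event#5 t=11ms outcome=S: state=CLOSED
  event#6 t=15ms outcome=F: state=CLOSED
  event#7 t=18ms outcome=S: state=CLOSED
  event#8 t=21ms outcome=S: state=CLOSED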